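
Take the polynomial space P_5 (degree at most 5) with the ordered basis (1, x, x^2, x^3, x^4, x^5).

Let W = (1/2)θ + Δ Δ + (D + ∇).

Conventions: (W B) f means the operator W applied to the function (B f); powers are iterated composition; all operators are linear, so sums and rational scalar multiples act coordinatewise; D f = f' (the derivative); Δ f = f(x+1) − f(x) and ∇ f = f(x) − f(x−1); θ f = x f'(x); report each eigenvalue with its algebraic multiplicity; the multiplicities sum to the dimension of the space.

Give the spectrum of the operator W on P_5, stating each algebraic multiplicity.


λ = 0 (multiplicity 1), λ = 1/2 (multiplicity 1), λ = 1 (multiplicity 1), λ = 3/2 (multiplicity 1), λ = 2 (multiplicity 1), λ = 5/2 (multiplicity 1)

image of 1: 0
image of x: (1/2)x + 2
image of x^2: x^2 + 4x + 1
image of x^3: (3/2)x^3 + 6x^2 + 3x + 7
image of x^4: 2x^4 + 8x^3 + 6x^2 + 28x + 13
image of x^5: (5/2)x^5 + 10x^4 + 10x^3 + 70x^2 + 65x + 31
the matrix is upper triangular; its diagonal is (0, 1/2, 1, 3/2, 2, 5/2)
for a triangular matrix the eigenvalues are the diagonal entries, with algebraic multiplicity their repetition count


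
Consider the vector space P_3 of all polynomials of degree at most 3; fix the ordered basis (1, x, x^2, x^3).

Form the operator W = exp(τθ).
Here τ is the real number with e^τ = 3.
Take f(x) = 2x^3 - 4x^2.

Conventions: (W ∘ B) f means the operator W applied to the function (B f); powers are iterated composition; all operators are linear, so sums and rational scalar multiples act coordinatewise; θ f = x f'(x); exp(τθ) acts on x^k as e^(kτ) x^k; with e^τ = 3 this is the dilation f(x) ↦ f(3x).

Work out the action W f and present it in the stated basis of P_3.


exp(τθ) x^k = e^(kτ) x^k; with e^τ = 3 this sends x^k to 3^k x^k
x^2 ↦ 9 x^2
x^3 ↦ 27 x^3
applying this coordinatewise to f: exp(τθ) f = 54x^3 - 36x^2

g(x) = 54x^3 - 36x^2


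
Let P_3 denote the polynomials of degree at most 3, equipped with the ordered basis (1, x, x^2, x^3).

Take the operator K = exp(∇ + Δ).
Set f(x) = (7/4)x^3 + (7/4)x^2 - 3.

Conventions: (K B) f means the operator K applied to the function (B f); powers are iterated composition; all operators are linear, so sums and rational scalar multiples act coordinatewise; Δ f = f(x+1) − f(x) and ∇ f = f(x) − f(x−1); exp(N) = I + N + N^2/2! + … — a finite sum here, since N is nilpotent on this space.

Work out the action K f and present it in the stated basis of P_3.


order-1 term: (21/2)x^2 + 7x + 7/2
order-2 term: 21x + 7
order-3 term: 14
the series for exp(∇ + Δ) f terminates at order 3
exp(∇ + Δ) f = (7/4)x^3 + (49/4)x^2 + 28x + 43/2

the result is g(x) = (7/4)x^3 + (49/4)x^2 + 28x + 43/2


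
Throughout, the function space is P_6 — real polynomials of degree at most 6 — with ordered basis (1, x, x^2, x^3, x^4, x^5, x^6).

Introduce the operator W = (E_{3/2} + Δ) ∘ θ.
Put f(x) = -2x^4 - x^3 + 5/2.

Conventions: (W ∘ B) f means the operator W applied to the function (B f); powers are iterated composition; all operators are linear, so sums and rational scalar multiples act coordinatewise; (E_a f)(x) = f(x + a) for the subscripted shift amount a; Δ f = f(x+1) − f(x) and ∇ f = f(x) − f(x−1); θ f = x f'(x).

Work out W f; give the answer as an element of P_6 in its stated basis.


θ f = -8x^4 - 3x^3
E_{3/2} θ f = -8x^4 - 51x^3 - (243/2)x^2 - (513/4)x - 405/8
Δ θ f = -32x^3 - 57x^2 - 41x - 11
(E_{3/2} + Δ) θ f = -8x^4 - 83x^3 - (357/2)x^2 - (677/4)x - 493/8

the result is g(x) = -8x^4 - 83x^3 - (357/2)x^2 - (677/4)x - 493/8


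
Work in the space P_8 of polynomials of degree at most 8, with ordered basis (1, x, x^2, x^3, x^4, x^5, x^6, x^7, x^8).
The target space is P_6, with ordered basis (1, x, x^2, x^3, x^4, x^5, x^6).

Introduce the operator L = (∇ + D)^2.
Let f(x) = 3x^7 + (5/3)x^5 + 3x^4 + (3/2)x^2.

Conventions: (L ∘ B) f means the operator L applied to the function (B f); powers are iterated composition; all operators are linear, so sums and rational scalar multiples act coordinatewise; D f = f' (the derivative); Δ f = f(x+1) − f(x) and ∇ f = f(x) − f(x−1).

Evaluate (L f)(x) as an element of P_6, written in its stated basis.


∇ f = 21x^6 - 63x^5 + (340/3)x^4 - (329/3)x^3 + (185/3)x^2 - (43/3)x + 1/6
D f = 21x^6 + (25/3)x^4 + 12x^3 + 3x
(∇ + D) f = 42x^6 - 63x^5 + (365/3)x^4 - (293/3)x^3 + (185/3)x^2 - (34/3)x + 1/6
∇ (∇ + D) f = 252x^5 - 945x^4 + (5870/3)x^3 - 2283x^2 + 1470x - 1192/3
D (∇ + D) f = 252x^5 - 315x^4 + (1460/3)x^3 - 293x^2 + (370/3)x - 34/3
(∇ + D) (∇ + D) f = 504x^5 - 1260x^4 + (7330/3)x^3 - 2576x^2 + (4780/3)x - 1226/3

the result is g(x) = 504x^5 - 1260x^4 + (7330/3)x^3 - 2576x^2 + (4780/3)x - 1226/3


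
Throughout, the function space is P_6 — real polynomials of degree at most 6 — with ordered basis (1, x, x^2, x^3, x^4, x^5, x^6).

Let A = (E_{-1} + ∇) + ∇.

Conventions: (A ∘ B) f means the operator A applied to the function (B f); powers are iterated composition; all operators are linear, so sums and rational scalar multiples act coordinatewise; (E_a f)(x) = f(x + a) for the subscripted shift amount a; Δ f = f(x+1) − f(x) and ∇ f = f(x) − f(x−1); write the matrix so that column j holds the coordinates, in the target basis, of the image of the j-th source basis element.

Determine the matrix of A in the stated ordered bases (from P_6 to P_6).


the matrix is [[1, 1, -1, 1, -1, 1, -1]; [0, 1, 2, -3, 4, -5, 6]; [0, 0, 1, 3, -6, 10, -15]; [0, 0, 0, 1, 4, -10, 20]; [0, 0, 0, 0, 1, 5, -15]; [0, 0, 0, 0, 0, 1, 6]; [0, 0, 0, 0, 0, 0, 1]] (rows listed top to bottom)

image of 1: 1
image of x: x + 1
image of x^2: x^2 + 2x - 1
image of x^3: x^3 + 3x^2 - 3x + 1
image of x^4: x^4 + 4x^3 - 6x^2 + 4x - 1
image of x^5: x^5 + 5x^4 - 10x^3 + 10x^2 - 5x + 1
image of x^6: x^6 + 6x^5 - 15x^4 + 20x^3 - 15x^2 + 6x - 1
each image's coordinates form column j of the matrix


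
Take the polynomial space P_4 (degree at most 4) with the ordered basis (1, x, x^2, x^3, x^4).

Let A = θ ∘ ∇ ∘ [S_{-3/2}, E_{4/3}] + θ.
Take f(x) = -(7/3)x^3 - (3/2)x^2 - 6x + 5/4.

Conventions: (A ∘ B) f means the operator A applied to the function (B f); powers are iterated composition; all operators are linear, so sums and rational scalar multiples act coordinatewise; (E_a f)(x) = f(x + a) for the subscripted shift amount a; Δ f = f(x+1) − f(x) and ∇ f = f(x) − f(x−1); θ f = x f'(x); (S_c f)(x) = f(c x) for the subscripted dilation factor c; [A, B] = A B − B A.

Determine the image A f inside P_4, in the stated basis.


E_{4/3} f = -(7/3)x^3 - (65/6)x^2 - (202/9)x - 4843/324
S_{-3/2} E_{4/3} f = (63/8)x^3 - (195/8)x^2 + (101/3)x - 4843/324
S_{-3/2} f = (63/8)x^3 - (27/8)x^2 + 9x + 5/4
E_{4/3} S_{-3/2} f = (63/8)x^3 + (225/8)x^2 + 42x + 311/12
[S_{-3/2}, E_{4/3}] f = -(105/2)x^2 - (25/3)x - 3310/81
∇ [S_{-3/2}, E_{4/3}] f = -105x + 265/6
θ ∇ [S_{-3/2}, E_{4/3}] f = -105x
θ f = -7x^3 - 3x^2 - 6x
(θ ∘ ∇ ∘ [S_{-3/2}, E_{4/3}] + θ) f = -7x^3 - 3x^2 - 111x

g(x) = -7x^3 - 3x^2 - 111x


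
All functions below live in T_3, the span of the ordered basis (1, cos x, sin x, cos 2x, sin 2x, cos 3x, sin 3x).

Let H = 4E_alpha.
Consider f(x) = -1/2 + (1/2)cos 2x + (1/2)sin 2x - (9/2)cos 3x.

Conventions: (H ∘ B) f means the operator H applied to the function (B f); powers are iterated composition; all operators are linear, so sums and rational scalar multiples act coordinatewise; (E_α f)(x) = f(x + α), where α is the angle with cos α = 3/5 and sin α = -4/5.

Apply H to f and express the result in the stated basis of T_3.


E_alpha f = -1/2 - (31/50)cos 2x + (17/50)sin 2x + (1053/250)cos 3x - (198/125)sin 3x
(4E_alpha) f = -2 - (62/25)cos 2x + (34/25)sin 2x + (2106/125)cos 3x - (792/125)sin 3x

g(x) = -2 - (62/25)cos 2x + (34/25)sin 2x + (2106/125)cos 3x - (792/125)sin 3x


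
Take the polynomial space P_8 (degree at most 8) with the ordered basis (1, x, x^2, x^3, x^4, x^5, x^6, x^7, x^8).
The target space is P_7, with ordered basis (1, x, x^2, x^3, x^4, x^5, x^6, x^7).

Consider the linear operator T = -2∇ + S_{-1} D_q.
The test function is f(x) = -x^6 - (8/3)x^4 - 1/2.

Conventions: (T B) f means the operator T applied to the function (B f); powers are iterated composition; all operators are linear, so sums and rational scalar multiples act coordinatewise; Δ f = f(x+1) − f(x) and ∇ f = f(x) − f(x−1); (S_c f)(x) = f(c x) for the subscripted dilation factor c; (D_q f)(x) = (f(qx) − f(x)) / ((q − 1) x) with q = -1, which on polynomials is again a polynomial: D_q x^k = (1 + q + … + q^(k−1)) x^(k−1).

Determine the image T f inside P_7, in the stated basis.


the image equals g(x) = 12x^5 - 30x^4 + (184/3)x^3 - 62x^2 + (100/3)x - 22/3

∇ f = -6x^5 + 15x^4 - (92/3)x^3 + 31x^2 - (50/3)x + 11/3
(-2∇) f = 12x^5 - 30x^4 + (184/3)x^3 - 62x^2 + (100/3)x - 22/3
D_q f = 0
S_{-1} D_q f = 0
(-2∇ + S_{-1} D_q) f = 12x^5 - 30x^4 + (184/3)x^3 - 62x^2 + (100/3)x - 22/3


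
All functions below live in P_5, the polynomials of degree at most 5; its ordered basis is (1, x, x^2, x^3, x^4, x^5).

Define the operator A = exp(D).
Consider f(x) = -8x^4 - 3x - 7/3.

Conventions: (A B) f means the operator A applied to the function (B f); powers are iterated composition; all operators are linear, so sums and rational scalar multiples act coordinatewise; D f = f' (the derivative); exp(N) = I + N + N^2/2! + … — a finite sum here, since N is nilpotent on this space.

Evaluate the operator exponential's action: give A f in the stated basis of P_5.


the image equals g(x) = -8x^4 - 32x^3 - 48x^2 - 35x - 40/3

order-1 term: -32x^3 - 3
order-2 term: -48x^2
order-3 term: -32x
order-4 term: -8
the series for exp(D) f terminates at order 4
exp(D) f = -8x^4 - 32x^3 - 48x^2 - 35x - 40/3


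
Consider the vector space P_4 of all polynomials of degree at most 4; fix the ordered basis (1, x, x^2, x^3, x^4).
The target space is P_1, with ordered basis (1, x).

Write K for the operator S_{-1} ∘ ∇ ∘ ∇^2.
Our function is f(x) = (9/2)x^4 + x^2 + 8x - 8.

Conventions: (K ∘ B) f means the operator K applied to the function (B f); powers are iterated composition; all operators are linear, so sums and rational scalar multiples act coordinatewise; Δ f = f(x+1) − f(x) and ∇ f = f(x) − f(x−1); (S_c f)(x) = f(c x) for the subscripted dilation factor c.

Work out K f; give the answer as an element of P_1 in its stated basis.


the result is g(x) = -108x - 162

∇ f = 18x^3 - 27x^2 + 20x + 5/2
∇ ∇ f = 54x^2 - 108x + 65
∇ ∇^2 f = 108x - 162
S_{-1} ∇ ∇^2 f = -108x - 162


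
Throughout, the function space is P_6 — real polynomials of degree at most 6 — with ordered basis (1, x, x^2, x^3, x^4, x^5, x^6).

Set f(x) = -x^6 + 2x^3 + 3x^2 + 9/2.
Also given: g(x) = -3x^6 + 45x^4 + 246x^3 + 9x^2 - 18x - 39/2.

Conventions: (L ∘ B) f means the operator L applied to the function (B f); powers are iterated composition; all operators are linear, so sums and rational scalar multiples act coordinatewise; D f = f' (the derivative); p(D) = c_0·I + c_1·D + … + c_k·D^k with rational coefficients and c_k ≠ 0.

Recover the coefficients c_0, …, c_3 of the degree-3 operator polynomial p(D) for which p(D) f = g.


D^0 f = -x^6 + 2x^3 + 3x^2 + 9/2
D^1 f = -6x^5 + 6x^2 + 6x
D^2 f = -30x^4 + 12x + 6
D^3 f = -120x^3 + 12
matching coefficients of g against c_0 f + c_1 Df + … from the top degree down determines the c_i
solution: c_0 = 3, c_1 = 0, c_2 = -3/2, c_3 = -2

c_0 = 3, c_1 = 0, c_2 = -3/2, c_3 = -2


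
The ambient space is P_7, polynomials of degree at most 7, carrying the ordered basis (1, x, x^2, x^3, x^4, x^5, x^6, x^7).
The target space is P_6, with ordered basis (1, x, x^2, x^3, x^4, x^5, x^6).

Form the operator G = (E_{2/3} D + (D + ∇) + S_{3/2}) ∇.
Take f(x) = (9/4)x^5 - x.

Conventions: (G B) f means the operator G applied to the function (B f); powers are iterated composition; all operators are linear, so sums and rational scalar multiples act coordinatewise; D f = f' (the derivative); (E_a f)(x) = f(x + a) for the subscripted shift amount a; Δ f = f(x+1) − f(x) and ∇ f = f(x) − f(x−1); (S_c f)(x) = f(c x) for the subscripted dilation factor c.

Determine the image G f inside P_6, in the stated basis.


the result is g(x) = (3645/64)x^4 + (945/16)x^3 - (1035/8)x^2 + (1605/8)x - 905/12

∇ f = (45/4)x^4 - (45/2)x^3 + (45/2)x^2 - (45/4)x + 5/4
D ∇ f = 45x^3 - (135/2)x^2 + 45x - 45/4
E_{2/3} D ∇ f = 45x^3 + (45/2)x^2 + 15x + 25/12
D ∇ f = 45x^3 - (135/2)x^2 + 45x - 45/4
∇ ∇ f = 45x^3 - 135x^2 + (315/2)x - 135/2
(D + ∇) ∇ f = 90x^3 - (405/2)x^2 + (405/2)x - 315/4
S_{3/2} ∇ f = (3645/64)x^4 - (1215/16)x^3 + (405/8)x^2 - (135/8)x + 5/4
(E_{2/3} D + (D + ∇) + S_{3/2}) ∇ f = (3645/64)x^4 + (945/16)x^3 - (1035/8)x^2 + (1605/8)x - 905/12


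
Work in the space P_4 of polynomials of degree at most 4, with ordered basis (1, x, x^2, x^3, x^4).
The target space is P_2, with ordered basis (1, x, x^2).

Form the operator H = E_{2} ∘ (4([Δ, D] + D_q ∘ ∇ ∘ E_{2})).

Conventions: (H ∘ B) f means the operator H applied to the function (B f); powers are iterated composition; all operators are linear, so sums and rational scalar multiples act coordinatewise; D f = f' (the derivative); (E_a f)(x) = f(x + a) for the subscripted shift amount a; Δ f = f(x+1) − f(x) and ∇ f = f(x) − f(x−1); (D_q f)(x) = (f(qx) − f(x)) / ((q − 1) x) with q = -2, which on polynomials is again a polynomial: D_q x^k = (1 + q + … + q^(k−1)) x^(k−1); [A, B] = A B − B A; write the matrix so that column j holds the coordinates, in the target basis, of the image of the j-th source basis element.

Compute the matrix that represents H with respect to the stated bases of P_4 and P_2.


image of 1: 0
image of x: 0
image of x^2: 8
image of x^3: -12x + 12
image of x^4: 48x^2 + 120x + 160
each image's coordinates form column j of the matrix

the matrix is [[0, 0, 8, 12, 160]; [0, 0, 0, -12, 120]; [0, 0, 0, 0, 48]] (rows listed top to bottom)


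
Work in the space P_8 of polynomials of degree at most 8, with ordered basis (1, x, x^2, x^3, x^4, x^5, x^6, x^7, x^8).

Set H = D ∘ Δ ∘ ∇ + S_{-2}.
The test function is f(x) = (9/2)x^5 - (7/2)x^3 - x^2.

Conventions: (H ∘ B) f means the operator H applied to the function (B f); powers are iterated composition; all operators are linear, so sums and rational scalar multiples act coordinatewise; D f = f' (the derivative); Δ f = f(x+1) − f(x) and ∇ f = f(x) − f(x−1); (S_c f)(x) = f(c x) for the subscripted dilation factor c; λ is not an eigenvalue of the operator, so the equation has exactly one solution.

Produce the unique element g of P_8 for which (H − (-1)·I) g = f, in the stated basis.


write g with unknown coordinates in the stated basis and equate coefficients in (H − (-1)·I) g = f
solving from the highest basis element down gives g = -(9/62)x^5 + (1/2)x^3 + (239/155)x^2 - 24/31
check: H g = (144/31)x^5 - 4x^3 - (394/155)x^2 + 24/31
so H g − (-1)·g = (9/2)x^5 - (7/2)x^3 - x^2 = f ✓

the image equals g(x) = -(9/62)x^5 + (1/2)x^3 + (239/155)x^2 - 24/31


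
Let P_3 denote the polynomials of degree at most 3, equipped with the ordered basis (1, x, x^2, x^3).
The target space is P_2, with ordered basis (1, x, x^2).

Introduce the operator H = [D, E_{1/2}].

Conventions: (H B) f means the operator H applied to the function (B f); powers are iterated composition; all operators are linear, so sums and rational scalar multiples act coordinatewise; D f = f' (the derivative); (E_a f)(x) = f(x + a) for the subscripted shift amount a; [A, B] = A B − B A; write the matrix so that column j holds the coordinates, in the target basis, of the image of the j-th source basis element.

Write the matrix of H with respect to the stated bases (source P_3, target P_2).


the matrix is [[0, 0, 0, 0]; [0, 0, 0, 0]; [0, 0, 0, 0]] (rows listed top to bottom)

image of 1: 0
image of x: 0
image of x^2: 0
image of x^3: 0
each image's coordinates form column j of the matrix


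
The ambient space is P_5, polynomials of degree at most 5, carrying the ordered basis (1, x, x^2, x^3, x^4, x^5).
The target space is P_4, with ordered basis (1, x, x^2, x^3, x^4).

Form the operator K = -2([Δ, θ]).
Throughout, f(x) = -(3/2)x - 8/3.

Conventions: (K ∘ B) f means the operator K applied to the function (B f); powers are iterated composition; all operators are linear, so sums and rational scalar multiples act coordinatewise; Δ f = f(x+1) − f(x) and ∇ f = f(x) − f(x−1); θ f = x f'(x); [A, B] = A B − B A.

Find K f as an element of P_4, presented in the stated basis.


the result is g(x) = 3

θ f = -(3/2)x
Δ θ f = -3/2
Δ f = -3/2
θ Δ f = 0
[Δ, θ] f = -3/2
(-2([Δ, θ])) f = 3


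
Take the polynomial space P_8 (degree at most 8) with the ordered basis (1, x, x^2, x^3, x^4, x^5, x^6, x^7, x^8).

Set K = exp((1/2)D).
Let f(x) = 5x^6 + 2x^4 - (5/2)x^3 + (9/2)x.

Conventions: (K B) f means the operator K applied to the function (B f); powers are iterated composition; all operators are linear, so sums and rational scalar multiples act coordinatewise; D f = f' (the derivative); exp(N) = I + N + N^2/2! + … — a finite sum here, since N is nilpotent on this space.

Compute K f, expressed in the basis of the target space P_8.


the image equals g(x) = 5x^6 + 15x^5 + (83/4)x^4 + 14x^3 + (63/16)x^2 + (73/16)x + 137/64

order-1 term: 15x^5 + 4x^3 - (15/4)x^2 + 9/4
order-2 term: (75/4)x^4 + 3x^2 - (15/8)x
order-3 term: (25/2)x^3 + x - 5/16
order-4 term: (75/16)x^2 + 1/8
order-5 term: (15/16)x
order-6 term: 5/64
the series for exp((1/2)D) f terminates at order 6
exp((1/2)D) f = 5x^6 + 15x^5 + (83/4)x^4 + 14x^3 + (63/16)x^2 + (73/16)x + 137/64


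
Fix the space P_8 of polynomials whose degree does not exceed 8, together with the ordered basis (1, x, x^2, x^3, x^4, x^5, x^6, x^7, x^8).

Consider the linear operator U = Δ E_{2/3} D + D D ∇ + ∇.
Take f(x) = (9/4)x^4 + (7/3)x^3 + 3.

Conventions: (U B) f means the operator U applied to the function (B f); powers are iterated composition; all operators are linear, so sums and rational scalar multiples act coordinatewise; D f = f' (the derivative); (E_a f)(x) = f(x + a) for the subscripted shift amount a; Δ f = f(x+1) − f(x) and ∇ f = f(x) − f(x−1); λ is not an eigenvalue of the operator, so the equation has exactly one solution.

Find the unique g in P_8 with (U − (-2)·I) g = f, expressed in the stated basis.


write g with unknown coordinates in the stated basis and equate coefficients in (U − (-2)·I) g = f
solving from the highest basis element down gives g = (9/8)x^4 - (13/12)x^3 - (7/4)x^2 - (225/8)x + 259/12
check: U g = (9/2)x^3 + (7/2)x^2 + (225/4)x - 241/6
so U g − (-2)·g = (9/4)x^4 + (7/3)x^3 + 3 = f ✓

g(x) = (9/8)x^4 - (13/12)x^3 - (7/4)x^2 - (225/8)x + 259/12


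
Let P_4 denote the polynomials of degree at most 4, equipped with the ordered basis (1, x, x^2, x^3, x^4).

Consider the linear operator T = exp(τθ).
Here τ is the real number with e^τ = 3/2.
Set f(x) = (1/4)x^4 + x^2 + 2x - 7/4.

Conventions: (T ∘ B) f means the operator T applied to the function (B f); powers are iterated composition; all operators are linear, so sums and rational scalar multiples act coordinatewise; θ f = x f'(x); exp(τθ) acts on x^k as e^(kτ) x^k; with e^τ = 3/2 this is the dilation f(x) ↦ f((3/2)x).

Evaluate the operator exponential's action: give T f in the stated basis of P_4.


the result is g(x) = (81/64)x^4 + (9/4)x^2 + 3x - 7/4

exp(τθ) x^k = e^(kτ) x^k; with e^τ = 3/2 this sends x^k to (3/2)^k x^k
x ↦ 3/2 x
x^2 ↦ 9/4 x^2
x^4 ↦ 81/16 x^4
applying this coordinatewise to f: exp(τθ) f = (81/64)x^4 + (9/4)x^2 + 3x - 7/4


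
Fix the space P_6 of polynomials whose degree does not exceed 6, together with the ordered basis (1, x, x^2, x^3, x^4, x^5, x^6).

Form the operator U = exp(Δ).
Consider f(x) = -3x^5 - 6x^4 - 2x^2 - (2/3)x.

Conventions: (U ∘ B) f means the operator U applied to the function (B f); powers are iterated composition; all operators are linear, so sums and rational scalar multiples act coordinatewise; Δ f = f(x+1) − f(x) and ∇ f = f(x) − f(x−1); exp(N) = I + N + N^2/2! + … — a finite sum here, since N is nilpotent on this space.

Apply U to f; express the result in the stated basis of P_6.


order-1 term: -15x^4 - 54x^3 - 66x^2 - 43x - 35/3
order-2 term: -30x^3 - 126x^2 - 177x - 89
order-3 term: -30x^2 - 114x - 111
order-4 term: -15x - 36
order-5 term: -3
the series for exp(Δ) f terminates at order 5
exp(Δ) f = -3x^5 - 21x^4 - 84x^3 - 224x^2 - (1049/3)x - 752/3

the image equals g(x) = -3x^5 - 21x^4 - 84x^3 - 224x^2 - (1049/3)x - 752/3


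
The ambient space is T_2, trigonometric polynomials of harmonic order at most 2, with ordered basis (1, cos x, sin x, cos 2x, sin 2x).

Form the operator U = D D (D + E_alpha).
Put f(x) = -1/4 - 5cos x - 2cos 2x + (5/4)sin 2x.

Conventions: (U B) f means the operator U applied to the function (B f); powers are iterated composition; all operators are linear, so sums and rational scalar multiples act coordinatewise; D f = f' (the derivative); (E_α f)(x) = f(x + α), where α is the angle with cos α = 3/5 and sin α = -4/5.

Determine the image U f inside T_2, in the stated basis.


g(x) = 3cos x - sin x - (186/25)cos 2x - (173/25)sin 2x

D f = 5sin x + (5/2)cos 2x + 4sin 2x
E_alpha f = -1/4 - 3cos x - 4sin x - (16/25)cos 2x - (227/100)sin 2x
(D + E_alpha) f = -1/4 - 3cos x + sin x + (93/50)cos 2x + (173/100)sin 2x
D (D + E_alpha) f = cos x + 3sin x + (173/50)cos 2x - (93/25)sin 2x
D D (D + E_alpha) f = 3cos x - sin x - (186/25)cos 2x - (173/25)sin 2x


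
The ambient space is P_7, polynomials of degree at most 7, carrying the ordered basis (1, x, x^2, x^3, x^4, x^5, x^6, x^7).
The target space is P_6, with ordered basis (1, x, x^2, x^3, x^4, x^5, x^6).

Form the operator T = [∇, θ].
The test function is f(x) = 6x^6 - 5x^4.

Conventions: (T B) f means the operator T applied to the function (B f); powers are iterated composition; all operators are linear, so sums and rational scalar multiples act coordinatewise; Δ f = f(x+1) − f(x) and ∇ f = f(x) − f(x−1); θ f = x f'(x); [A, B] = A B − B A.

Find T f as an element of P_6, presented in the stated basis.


θ f = 36x^6 - 20x^4
∇ θ f = 216x^5 - 540x^4 + 640x^3 - 420x^2 + 136x - 16
∇ f = 36x^5 - 90x^4 + 100x^3 - 60x^2 + 16x - 1
θ ∇ f = 180x^5 - 360x^4 + 300x^3 - 120x^2 + 16x
[∇, θ] f = 36x^5 - 180x^4 + 340x^3 - 300x^2 + 120x - 16

the result is g(x) = 36x^5 - 180x^4 + 340x^3 - 300x^2 + 120x - 16


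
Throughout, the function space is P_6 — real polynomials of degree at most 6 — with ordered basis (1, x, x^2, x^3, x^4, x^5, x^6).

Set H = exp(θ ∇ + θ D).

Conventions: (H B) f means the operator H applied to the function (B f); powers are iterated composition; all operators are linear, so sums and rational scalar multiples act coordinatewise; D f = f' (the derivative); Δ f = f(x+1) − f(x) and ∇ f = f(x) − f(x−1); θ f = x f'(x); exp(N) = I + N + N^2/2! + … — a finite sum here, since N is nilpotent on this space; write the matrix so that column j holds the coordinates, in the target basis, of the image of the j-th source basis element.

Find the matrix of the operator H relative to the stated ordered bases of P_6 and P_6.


the matrix is [[1, 0, 0, 0, 0, 0, 0]; [0, 1, 4, 21, 136, 1040, 9126]; [0, 0, 1, 12, 132, 1520, 18810]; [0, 0, 0, 1, 24, 450, 8040]; [0, 0, 0, 0, 1, 40, 1140]; [0, 0, 0, 0, 0, 1, 60]; [0, 0, 0, 0, 0, 0, 1]] (rows listed top to bottom)

image of 1: 1
image of x: x
image of x^2: x^2 + 4x
image of x^3: x^3 + 12x^2 + 21x
image of x^4: x^4 + 24x^3 + 132x^2 + 136x
image of x^5: x^5 + 40x^4 + 450x^3 + 1520x^2 + 1040x
image of x^6: x^6 + 60x^5 + 1140x^4 + 8040x^3 + 18810x^2 + 9126x
each image's coordinates form column j of the matrix


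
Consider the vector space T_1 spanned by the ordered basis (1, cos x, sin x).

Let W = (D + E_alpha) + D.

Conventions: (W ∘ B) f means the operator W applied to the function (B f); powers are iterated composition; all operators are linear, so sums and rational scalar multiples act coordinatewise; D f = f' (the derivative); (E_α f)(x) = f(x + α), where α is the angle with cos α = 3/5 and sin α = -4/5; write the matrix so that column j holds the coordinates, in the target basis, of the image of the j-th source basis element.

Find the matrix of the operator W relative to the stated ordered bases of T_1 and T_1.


image of 1: 1
image of cos x: (3/5)cos x - (6/5)sin x
image of sin x: (6/5)cos x + (3/5)sin x
each image's coordinates form column j of the matrix

the matrix is [[1, 0, 0]; [0, 3/5, 6/5]; [0, -6/5, 3/5]] (rows listed top to bottom)


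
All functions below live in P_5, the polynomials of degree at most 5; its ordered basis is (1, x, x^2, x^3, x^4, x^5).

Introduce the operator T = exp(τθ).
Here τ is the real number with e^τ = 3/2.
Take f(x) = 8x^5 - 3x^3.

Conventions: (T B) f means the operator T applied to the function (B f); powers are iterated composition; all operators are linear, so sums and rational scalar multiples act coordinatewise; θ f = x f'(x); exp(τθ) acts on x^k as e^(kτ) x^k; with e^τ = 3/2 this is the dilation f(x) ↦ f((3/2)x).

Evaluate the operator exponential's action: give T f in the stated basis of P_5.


g(x) = (243/4)x^5 - (81/8)x^3

exp(τθ) x^k = e^(kτ) x^k; with e^τ = 3/2 this sends x^k to (3/2)^k x^k
x^3 ↦ 27/8 x^3
x^5 ↦ 243/32 x^5
applying this coordinatewise to f: exp(τθ) f = (243/4)x^5 - (81/8)x^3


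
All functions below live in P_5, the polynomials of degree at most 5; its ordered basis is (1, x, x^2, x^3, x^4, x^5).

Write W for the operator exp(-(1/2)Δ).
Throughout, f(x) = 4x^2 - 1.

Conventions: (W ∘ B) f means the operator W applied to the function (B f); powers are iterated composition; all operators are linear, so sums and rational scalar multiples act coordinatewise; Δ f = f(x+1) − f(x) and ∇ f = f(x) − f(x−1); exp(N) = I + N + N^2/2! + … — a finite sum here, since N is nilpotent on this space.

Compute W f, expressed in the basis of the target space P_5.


the image equals g(x) = 4x^2 - 4x - 2

order-1 term: -4x - 2
order-2 term: 1
the series for exp(-(1/2)Δ) f terminates at order 2
exp(-(1/2)Δ) f = 4x^2 - 4x - 2


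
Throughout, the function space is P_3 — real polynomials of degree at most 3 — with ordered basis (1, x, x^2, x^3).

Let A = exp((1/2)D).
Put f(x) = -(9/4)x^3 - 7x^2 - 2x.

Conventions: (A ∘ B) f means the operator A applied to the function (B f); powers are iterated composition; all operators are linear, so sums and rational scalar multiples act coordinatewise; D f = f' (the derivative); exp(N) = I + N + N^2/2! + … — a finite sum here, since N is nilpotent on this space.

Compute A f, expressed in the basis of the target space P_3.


g(x) = -(9/4)x^3 - (83/8)x^2 - (171/16)x - 97/32

order-1 term: -(27/8)x^2 - 7x - 1
order-2 term: -(27/16)x - 7/4
order-3 term: -9/32
the series for exp((1/2)D) f terminates at order 3
exp((1/2)D) f = -(9/4)x^3 - (83/8)x^2 - (171/16)x - 97/32


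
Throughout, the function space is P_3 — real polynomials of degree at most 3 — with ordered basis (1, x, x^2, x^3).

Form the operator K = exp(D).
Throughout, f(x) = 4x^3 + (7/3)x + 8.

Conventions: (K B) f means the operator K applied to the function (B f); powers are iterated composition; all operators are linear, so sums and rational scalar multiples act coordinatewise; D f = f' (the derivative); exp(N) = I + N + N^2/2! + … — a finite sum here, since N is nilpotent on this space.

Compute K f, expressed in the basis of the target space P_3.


order-1 term: 12x^2 + 7/3
order-2 term: 12x
order-3 term: 4
the series for exp(D) f terminates at order 3
exp(D) f = 4x^3 + 12x^2 + (43/3)x + 43/3

g(x) = 4x^3 + 12x^2 + (43/3)x + 43/3


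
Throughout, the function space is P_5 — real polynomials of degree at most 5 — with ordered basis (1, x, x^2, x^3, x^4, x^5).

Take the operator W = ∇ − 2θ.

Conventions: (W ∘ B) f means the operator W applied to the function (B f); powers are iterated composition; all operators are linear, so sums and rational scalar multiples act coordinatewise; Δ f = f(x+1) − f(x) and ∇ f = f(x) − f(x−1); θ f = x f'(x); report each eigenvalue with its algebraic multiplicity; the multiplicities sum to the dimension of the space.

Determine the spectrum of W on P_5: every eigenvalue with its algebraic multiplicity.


image of 1: 0
image of x: -2x + 1
image of x^2: -4x^2 + 2x - 1
image of x^3: -6x^3 + 3x^2 - 3x + 1
image of x^4: -8x^4 + 4x^3 - 6x^2 + 4x - 1
image of x^5: -10x^5 + 5x^4 - 10x^3 + 10x^2 - 5x + 1
the matrix is upper triangular; its diagonal is (0, -2, -4, -6, -8, -10)
for a triangular matrix the eigenvalues are the diagonal entries, with algebraic multiplicity their repetition count

λ = -10 (multiplicity 1), λ = -8 (multiplicity 1), λ = -6 (multiplicity 1), λ = -4 (multiplicity 1), λ = -2 (multiplicity 1), λ = 0 (multiplicity 1)


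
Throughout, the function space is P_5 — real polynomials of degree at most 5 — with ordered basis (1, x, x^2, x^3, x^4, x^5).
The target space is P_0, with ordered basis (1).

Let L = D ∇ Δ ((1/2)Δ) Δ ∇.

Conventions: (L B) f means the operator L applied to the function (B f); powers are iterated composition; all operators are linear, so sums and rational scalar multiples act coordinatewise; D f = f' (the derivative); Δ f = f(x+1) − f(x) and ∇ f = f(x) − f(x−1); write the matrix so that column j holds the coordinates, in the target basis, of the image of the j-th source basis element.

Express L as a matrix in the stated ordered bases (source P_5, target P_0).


the matrix is [[0, 0, 0, 0, 0, 0]] (rows listed top to bottom)

image of 1: 0
image of x: 0
image of x^2: 0
image of x^3: 0
image of x^4: 0
image of x^5: 0
each image's coordinates form column j of the matrix


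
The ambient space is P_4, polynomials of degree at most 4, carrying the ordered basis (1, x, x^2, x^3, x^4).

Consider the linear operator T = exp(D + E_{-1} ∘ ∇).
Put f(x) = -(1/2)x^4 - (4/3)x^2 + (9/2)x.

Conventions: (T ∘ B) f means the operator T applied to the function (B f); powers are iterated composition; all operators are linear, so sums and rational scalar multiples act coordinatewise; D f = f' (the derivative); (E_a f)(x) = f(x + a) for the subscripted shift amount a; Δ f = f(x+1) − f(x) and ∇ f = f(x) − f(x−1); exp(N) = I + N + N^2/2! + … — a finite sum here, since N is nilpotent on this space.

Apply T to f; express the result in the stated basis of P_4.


the image equals g(x) = -(1/2)x^4 - 4x^3 - (13/3)x^2 + (31/6)x + 5/3

order-1 term: -4x^3 + 9x^2 - (58/3)x + 41/2
order-2 term: -12x^2 + 36x - 281/6
order-3 term: -16x + 36
order-4 term: -8
the series for exp(D + E_{-1} ∘ ∇) f terminates at order 4
exp(D + E_{-1} ∘ ∇) f = -(1/2)x^4 - 4x^3 - (13/3)x^2 + (31/6)x + 5/3


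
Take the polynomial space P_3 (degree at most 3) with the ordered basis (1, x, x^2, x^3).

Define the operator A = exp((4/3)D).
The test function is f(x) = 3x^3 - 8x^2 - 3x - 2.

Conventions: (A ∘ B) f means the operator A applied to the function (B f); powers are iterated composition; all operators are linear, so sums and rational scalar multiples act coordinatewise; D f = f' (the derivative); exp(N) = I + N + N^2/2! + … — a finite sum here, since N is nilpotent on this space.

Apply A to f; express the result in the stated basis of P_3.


the result is g(x) = 3x^3 + 4x^2 - (25/3)x - 118/9

order-1 term: 12x^2 - (64/3)x - 4
order-2 term: 16x - 128/9
order-3 term: 64/9
the series for exp((4/3)D) f terminates at order 3
exp((4/3)D) f = 3x^3 + 4x^2 - (25/3)x - 118/9


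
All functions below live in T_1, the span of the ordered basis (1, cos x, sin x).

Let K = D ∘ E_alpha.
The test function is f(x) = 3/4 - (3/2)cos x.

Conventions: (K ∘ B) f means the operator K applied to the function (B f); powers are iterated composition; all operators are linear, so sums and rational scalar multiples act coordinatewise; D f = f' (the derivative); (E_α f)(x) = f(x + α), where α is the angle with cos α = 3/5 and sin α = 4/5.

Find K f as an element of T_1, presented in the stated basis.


E_alpha f = 3/4 - (9/10)cos x + (6/5)sin x
D E_alpha f = (6/5)cos x + (9/10)sin x

the result is g(x) = (6/5)cos x + (9/10)sin x


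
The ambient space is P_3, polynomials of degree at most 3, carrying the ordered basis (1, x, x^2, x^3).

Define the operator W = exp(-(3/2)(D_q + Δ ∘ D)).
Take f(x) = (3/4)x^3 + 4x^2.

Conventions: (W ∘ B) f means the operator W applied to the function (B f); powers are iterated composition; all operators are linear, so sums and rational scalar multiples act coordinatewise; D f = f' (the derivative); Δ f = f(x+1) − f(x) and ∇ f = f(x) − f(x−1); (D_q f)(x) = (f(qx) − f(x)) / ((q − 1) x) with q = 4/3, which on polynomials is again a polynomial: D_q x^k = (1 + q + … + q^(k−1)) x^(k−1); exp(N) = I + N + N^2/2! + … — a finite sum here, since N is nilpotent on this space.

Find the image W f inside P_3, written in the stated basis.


order-1 term: -(37/8)x^2 - (83/4)x - 123/8
order-2 term: (259/32)x + 45/2
order-3 term: -259/64
the series for exp(-(3/2)(D_q + Δ ∘ D)) f terminates at order 3
exp(-(3/2)(D_q + Δ ∘ D)) f = (3/4)x^3 - (5/8)x^2 - (405/32)x + 197/64

g(x) = (3/4)x^3 - (5/8)x^2 - (405/32)x + 197/64


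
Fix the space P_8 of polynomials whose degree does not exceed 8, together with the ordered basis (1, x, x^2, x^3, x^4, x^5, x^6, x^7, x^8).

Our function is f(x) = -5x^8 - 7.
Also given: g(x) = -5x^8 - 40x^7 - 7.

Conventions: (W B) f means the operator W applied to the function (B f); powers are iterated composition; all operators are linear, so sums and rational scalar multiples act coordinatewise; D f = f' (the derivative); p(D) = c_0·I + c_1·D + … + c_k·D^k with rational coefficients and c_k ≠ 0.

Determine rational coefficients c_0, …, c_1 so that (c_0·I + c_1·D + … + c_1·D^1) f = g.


c_0 = 1, c_1 = 1

D^0 f = -5x^8 - 7
D^1 f = -40x^7
matching coefficients of g against c_0 f + c_1 Df + … from the top degree down determines the c_i
solution: c_0 = 1, c_1 = 1


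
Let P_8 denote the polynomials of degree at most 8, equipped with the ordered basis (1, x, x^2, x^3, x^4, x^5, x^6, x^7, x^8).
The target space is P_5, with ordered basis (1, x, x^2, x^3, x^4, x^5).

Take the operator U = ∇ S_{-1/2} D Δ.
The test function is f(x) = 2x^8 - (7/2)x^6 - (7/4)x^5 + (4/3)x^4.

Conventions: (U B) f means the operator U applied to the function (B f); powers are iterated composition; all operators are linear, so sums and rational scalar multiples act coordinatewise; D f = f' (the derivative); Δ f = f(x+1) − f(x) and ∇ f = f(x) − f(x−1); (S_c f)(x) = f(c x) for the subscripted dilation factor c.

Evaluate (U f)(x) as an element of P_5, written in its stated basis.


g(x) = (21/2)x^5 - (315/4)x^4 + (1015/4)x^3 - 420x^2 + (2717/8)x - 1543/16

Δ f = 16x^7 + 56x^6 + 91x^5 + (315/4)x^4 + (179/6)x^3 - 6x^2 - (101/12)x - 23/12
D Δ f = 112x^6 + 336x^5 + 455x^4 + 315x^3 + (179/2)x^2 - 12x - 101/12
S_{-1/2} (D Δ) f = (7/4)x^6 - (21/2)x^5 + (455/16)x^4 - (315/8)x^3 + (179/8)x^2 + 6x - 101/12
∇ S_{-1/2} (D Δ) f = (21/2)x^5 - (315/4)x^4 + (1015/4)x^3 - 420x^2 + (2717/8)x - 1543/16


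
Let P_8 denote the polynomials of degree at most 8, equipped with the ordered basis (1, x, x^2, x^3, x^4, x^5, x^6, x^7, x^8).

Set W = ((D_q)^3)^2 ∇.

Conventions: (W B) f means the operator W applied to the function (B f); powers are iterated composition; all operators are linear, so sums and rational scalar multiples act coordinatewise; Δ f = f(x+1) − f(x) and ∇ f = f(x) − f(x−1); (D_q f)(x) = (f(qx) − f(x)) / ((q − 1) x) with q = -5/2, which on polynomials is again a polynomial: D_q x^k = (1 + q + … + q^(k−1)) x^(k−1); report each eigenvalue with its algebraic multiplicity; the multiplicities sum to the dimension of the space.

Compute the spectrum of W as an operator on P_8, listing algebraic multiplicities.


λ = 0 (multiplicity 9)

image of 1: 0
image of x: 0
image of x^2: 0
image of x^3: 0
image of x^4: 0
image of x^5: 0
image of x^6: 0
image of x^7: -34802316549/32768
image of x^8: -(55579299528753/262144)x + 34802316549/8192
the matrix is upper triangular; its diagonal is (0, 0, 0, 0, 0, 0, 0, 0, 0)
for a triangular matrix the eigenvalues are the diagonal entries, with algebraic multiplicity their repetition count


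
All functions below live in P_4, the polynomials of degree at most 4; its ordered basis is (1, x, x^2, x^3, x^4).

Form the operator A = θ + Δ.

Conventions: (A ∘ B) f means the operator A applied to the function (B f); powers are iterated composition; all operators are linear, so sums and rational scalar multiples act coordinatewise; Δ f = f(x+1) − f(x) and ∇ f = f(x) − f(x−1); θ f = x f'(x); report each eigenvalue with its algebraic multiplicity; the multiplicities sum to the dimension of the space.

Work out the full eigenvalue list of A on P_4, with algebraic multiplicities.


λ = 0 (multiplicity 1), λ = 1 (multiplicity 1), λ = 2 (multiplicity 1), λ = 3 (multiplicity 1), λ = 4 (multiplicity 1)

image of 1: 0
image of x: x + 1
image of x^2: 2x^2 + 2x + 1
image of x^3: 3x^3 + 3x^2 + 3x + 1
image of x^4: 4x^4 + 4x^3 + 6x^2 + 4x + 1
the matrix is upper triangular; its diagonal is (0, 1, 2, 3, 4)
for a triangular matrix the eigenvalues are the diagonal entries, with algebraic multiplicity their repetition count


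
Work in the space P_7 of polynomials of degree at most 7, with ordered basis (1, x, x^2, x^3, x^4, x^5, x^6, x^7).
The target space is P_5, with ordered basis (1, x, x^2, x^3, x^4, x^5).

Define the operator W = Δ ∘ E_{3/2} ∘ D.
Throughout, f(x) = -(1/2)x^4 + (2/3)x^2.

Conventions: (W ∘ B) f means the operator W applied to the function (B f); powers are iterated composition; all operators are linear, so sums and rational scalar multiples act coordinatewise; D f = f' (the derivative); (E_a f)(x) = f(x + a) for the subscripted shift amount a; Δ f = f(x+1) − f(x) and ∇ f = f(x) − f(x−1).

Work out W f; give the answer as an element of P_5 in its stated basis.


the result is g(x) = -6x^2 - 24x - 139/6

D f = -2x^3 + (4/3)x
E_{3/2} D f = -2x^3 - 9x^2 - (73/6)x - 19/4
Δ E_{3/2} D f = -6x^2 - 24x - 139/6


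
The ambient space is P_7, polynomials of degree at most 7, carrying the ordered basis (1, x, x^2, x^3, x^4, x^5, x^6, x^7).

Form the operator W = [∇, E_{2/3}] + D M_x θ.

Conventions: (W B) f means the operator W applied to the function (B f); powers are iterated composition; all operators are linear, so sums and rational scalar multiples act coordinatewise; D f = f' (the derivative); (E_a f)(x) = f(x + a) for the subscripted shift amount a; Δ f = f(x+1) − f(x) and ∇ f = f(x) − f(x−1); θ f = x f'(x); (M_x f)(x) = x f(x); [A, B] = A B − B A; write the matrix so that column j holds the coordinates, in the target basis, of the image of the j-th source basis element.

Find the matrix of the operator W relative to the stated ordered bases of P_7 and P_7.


the matrix is [[0, 0, 0, 0, 0, 0, 0, 0]; [0, 2, 0, 0, 0, 0, 0, 0]; [0, 0, 6, 0, 0, 0, 0, 0]; [0, 0, 0, 12, 0, 0, 0, 0]; [0, 0, 0, 0, 20, 0, 0, 0]; [0, 0, 0, 0, 0, 30, 0, 0]; [0, 0, 0, 0, 0, 0, 42, 0]; [0, 0, 0, 0, 0, 0, 0, 56]] (rows listed top to bottom)

image of 1: 0
image of x: 2x
image of x^2: 6x^2
image of x^3: 12x^3
image of x^4: 20x^4
image of x^5: 30x^5
image of x^6: 42x^6
image of x^7: 56x^7
each image's coordinates form column j of the matrix


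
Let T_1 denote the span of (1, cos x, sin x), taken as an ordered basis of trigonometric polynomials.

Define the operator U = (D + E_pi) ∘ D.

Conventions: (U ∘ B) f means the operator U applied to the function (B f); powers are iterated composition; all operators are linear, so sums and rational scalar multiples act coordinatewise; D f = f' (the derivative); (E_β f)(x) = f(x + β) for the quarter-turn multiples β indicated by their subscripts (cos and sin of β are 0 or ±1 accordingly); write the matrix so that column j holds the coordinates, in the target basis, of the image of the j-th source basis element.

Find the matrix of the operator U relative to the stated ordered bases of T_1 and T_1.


the matrix is [[0, 0, 0]; [0, -1, -1]; [0, 1, -1]] (rows listed top to bottom)

image of 1: 0
image of cos x: -cos x + sin x
image of sin x: -cos x - sin x
each image's coordinates form column j of the matrix
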